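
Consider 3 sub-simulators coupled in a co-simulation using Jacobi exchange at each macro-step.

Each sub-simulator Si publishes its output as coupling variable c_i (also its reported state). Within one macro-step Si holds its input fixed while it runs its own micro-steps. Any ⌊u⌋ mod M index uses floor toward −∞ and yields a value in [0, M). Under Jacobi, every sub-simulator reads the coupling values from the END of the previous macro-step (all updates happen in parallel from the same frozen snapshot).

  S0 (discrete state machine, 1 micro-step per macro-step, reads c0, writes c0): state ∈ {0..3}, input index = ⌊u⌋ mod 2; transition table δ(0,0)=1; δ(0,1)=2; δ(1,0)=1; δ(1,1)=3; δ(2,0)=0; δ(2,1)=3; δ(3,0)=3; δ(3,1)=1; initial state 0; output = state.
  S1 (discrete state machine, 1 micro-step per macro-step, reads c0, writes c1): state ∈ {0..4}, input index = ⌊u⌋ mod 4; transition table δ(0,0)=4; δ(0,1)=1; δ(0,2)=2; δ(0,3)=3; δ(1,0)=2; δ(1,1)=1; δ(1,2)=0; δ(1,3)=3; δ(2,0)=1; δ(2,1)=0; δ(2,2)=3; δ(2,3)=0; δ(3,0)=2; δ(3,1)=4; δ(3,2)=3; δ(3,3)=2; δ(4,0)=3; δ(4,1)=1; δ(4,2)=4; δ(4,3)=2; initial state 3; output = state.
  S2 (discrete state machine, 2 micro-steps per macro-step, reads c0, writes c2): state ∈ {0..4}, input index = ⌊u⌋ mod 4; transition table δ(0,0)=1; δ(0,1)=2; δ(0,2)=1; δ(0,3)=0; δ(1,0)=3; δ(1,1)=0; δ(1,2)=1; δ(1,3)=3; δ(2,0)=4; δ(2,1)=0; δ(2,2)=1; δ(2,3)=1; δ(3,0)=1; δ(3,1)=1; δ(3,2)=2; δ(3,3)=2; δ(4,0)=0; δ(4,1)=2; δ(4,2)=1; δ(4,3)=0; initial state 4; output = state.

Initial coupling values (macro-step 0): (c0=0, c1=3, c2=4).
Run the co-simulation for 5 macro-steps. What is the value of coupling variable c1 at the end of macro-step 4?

c1 at macro-step 4 = 4

macro 1: S0 reads c0=0 → after 1×micro: 1; S1 reads c0=0 → after 1×micro: 2; S2 reads c0=0 → after 2×micro: 1 ⇒ (c0=1, c1=2, c2=1)
macro 2: S0 reads c0=1 → after 1×micro: 3; S1 reads c0=1 → after 1×micro: 0; S2 reads c0=1 → after 2×micro: 2 ⇒ (c0=3, c1=0, c2=2)
macro 3: S0 reads c0=3 → after 1×micro: 1; S1 reads c0=3 → after 1×micro: 3; S2 reads c0=3 → after 2×micro: 3 ⇒ (c0=1, c1=3, c2=3)
macro 4: S0 reads c0=1 → after 1×micro: 3; S1 reads c0=1 → after 1×micro: 4; S2 reads c0=1 → after 2×micro: 0 ⇒ (c0=3, c1=4, c2=0)
macro 5: S0 reads c0=3 → after 1×micro: 1; S1 reads c0=3 → after 1×micro: 2; S2 reads c0=3 → after 2×micro: 0 ⇒ (c0=1, c1=2, c2=0)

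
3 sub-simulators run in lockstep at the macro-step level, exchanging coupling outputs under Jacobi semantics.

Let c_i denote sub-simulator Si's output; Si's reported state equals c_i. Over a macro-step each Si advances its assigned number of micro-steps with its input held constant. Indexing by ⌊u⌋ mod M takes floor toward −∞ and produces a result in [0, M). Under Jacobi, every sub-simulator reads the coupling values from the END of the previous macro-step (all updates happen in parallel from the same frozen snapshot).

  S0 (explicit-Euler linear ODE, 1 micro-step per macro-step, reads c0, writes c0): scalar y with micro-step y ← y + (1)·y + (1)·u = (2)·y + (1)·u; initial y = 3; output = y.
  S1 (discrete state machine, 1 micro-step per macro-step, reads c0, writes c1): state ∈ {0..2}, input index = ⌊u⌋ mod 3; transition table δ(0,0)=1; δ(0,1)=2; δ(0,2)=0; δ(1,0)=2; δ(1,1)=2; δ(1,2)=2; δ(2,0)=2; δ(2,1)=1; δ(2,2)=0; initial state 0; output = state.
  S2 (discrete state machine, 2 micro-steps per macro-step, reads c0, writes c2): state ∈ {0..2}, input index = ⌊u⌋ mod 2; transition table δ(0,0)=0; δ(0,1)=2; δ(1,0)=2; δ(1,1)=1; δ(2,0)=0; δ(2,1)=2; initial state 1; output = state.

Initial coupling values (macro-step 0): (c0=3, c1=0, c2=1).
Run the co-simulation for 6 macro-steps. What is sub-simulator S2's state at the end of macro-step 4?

S2 state at macro-step 4 = 1

macro 1: S0 reads c0=3 → after 1×micro: 9; S1 reads c0=3 → after 1×micro: 1; S2 reads c0=3 → after 2×micro: 1 ⇒ (c0=9, c1=1, c2=1)
macro 2: S0 reads c0=9 → after 1×micro: 27; S1 reads c0=9 → after 1×micro: 2; S2 reads c0=9 → after 2×micro: 1 ⇒ (c0=27, c1=2, c2=1)
macro 3: S0 reads c0=27 → after 1×micro: 81; S1 reads c0=27 → after 1×micro: 2; S2 reads c0=27 → after 2×micro: 1 ⇒ (c0=81, c1=2, c2=1)
macro 4: S0 reads c0=81 → after 1×micro: 243; S1 reads c0=81 → after 1×micro: 2; S2 reads c0=81 → after 2×micro: 1 ⇒ (c0=243, c1=2, c2=1)
macro 5: S0 reads c0=243 → after 1×micro: 729; S1 reads c0=243 → after 1×micro: 2; S2 reads c0=243 → after 2×micro: 1 ⇒ (c0=729, c1=2, c2=1)
macro 6: S0 reads c0=729 → after 1×micro: 2187; S1 reads c0=729 → after 1×micro: 2; S2 reads c0=729 → after 2×micro: 1 ⇒ (c0=2187, c1=2, c2=1)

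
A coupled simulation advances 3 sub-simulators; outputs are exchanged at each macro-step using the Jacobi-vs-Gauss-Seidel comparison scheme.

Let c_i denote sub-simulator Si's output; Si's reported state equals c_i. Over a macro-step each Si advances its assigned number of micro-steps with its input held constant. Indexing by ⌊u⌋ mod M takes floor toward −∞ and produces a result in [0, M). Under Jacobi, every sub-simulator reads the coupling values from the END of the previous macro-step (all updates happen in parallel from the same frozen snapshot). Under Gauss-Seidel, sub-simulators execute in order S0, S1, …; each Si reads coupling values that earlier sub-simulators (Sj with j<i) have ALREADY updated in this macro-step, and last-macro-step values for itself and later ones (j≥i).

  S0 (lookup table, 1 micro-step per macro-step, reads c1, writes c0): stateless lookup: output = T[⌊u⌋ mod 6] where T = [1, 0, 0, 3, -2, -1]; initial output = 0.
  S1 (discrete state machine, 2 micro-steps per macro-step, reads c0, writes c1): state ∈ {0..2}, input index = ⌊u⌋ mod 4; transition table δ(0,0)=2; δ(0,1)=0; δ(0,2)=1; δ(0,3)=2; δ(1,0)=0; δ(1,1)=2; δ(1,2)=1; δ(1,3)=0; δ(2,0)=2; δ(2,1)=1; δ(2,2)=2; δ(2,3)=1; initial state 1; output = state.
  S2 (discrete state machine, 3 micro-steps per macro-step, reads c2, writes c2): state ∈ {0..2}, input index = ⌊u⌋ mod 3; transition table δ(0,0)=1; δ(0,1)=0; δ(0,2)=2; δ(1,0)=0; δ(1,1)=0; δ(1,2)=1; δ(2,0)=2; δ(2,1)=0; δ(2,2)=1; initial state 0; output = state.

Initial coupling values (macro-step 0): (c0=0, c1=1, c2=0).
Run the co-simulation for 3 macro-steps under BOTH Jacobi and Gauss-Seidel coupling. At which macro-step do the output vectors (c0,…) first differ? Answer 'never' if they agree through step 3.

first divergence at macro-step: never

[Jacobi] macro 1: S0 reads c1=1 → after 1×micro: 0; S1 reads c0=0 → after 2×micro: 2; S2 reads c2=0 → after 3×micro: 1 ⇒ (c0=0, c1=2, c2=1)
[Jacobi] macro 2: S0 reads c1=2 → after 1×micro: 0; S1 reads c0=0 → after 2×micro: 2; S2 reads c2=1 → after 3×micro: 0 ⇒ (c0=0, c1=2, c2=0)
[Jacobi] macro 3: S0 reads c1=2 → after 1×micro: 0; S1 reads c0=0 → after 2×micro: 2; S2 reads c2=0 → after 3×micro: 1 ⇒ (c0=0, c1=2, c2=1)
[Gauss-Seidel] macro 1: S0 reads c1=1 → after 1×micro: 0; S1 reads c0=0 → after 2×micro: 2; S2 reads c2=0 → after 3×micro: 1 ⇒ (c0=0, c1=2, c2=1)
[Gauss-Seidel] macro 2: S0 reads c1=2 → after 1×micro: 0; S1 reads c0=0 → after 2×micro: 2; S2 reads c2=1 → after 3×micro: 0 ⇒ (c0=0, c1=2, c2=0)
[Gauss-Seidel] macro 3: S0 reads c1=2 → after 1×micro: 0; S1 reads c0=0 → after 2×micro: 2; S2 reads c2=0 → after 3×micro: 1 ⇒ (c0=0, c1=2, c2=1)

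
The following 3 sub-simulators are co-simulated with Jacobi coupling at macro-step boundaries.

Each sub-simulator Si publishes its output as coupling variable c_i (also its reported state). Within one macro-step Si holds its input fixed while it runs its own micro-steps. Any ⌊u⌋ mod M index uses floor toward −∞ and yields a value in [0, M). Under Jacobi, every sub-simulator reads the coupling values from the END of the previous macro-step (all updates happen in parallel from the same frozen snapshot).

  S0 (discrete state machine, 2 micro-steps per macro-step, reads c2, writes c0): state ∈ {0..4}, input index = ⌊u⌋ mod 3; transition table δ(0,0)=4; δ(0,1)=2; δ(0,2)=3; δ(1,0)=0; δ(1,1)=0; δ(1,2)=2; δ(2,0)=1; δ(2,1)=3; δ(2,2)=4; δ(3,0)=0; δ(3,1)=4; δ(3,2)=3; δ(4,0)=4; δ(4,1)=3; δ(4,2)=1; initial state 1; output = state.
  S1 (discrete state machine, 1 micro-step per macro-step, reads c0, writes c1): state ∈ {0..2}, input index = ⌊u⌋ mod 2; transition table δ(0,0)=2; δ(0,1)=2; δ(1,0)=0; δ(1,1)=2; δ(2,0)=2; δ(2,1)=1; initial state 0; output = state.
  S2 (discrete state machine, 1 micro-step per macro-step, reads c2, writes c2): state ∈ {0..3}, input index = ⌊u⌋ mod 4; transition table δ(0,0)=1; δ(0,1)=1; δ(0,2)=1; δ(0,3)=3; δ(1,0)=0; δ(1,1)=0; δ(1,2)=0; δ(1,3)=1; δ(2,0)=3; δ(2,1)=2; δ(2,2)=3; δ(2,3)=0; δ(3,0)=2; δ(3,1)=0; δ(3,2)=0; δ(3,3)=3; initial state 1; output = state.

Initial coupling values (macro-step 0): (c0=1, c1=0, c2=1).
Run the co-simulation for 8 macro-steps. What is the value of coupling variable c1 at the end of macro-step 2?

macro 1: S0 reads c2=1 → after 2×micro: 2; S1 reads c0=1 → after 1×micro: 2; S2 reads c2=1 → after 1×micro: 0 ⇒ (c0=2, c1=2, c2=0)
macro 2: S0 reads c2=0 → after 2×micro: 0; S1 reads c0=2 → after 1×micro: 2; S2 reads c2=0 → after 1×micro: 1 ⇒ (c0=0, c1=2, c2=1)
macro 3: S0 reads c2=1 → after 2×micro: 3; S1 reads c0=0 → after 1×micro: 2; S2 reads c2=1 → after 1×micro: 0 ⇒ (c0=3, c1=2, c2=0)
macro 4: S0 reads c2=0 → after 2×micro: 4; S1 reads c0=3 → after 1×micro: 1; S2 reads c2=0 → after 1×micro: 1 ⇒ (c0=4, c1=1, c2=1)
macro 5: S0 reads c2=1 → after 2×micro: 4; S1 reads c0=4 → after 1×micro: 0; S2 reads c2=1 → after 1×micro: 0 ⇒ (c0=4, c1=0, c2=0)
macro 6: S0 reads c2=0 → after 2×micro: 4; S1 reads c0=4 → after 1×micro: 2; S2 reads c2=0 → after 1×micro: 1 ⇒ (c0=4, c1=2, c2=1)
macro 7: S0 reads c2=1 → after 2×micro: 4; S1 reads c0=4 → after 1×micro: 2; S2 reads c2=1 → after 1×micro: 0 ⇒ (c0=4, c1=2, c2=0)
macro 8: S0 reads c2=0 → after 2×micro: 4; S1 reads c0=4 → after 1×micro: 2; S2 reads c2=0 → after 1×micro: 1 ⇒ (c0=4, c1=2, c2=1)

c1 at macro-step 2 = 2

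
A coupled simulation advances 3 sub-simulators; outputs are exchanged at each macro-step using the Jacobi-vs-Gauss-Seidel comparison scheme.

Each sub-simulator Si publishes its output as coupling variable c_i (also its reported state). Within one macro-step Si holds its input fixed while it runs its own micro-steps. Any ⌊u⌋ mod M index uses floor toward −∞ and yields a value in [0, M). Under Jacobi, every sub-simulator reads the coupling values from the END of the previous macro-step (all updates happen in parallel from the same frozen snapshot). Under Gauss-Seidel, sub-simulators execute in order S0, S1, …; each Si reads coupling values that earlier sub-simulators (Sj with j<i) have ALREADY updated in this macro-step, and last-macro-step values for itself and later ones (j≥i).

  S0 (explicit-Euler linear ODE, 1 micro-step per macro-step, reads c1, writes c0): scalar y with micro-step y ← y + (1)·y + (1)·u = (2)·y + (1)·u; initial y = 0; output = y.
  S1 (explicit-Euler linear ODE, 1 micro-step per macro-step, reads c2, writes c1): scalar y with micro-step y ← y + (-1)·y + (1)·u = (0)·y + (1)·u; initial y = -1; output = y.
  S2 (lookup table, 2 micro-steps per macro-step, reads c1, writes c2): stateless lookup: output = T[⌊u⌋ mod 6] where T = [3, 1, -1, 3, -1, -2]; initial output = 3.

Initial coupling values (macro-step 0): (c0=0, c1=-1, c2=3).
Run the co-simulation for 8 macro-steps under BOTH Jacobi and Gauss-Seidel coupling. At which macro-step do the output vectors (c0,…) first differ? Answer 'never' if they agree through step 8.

first divergence at macro-step: 1

[Jacobi] macro 1: S0 reads c1=-1 → after 1×micro: -1; S1 reads c2=3 → after 1×micro: 3; S2 reads c1=-1 → after 2×micro: -2 ⇒ (c0=-1, c1=3, c2=-2)
[Jacobi] macro 2: S0 reads c1=3 → after 1×micro: 1; S1 reads c2=-2 → after 1×micro: -2; S2 reads c1=3 → after 2×micro: 3 ⇒ (c0=1, c1=-2, c2=3)
[Jacobi] macro 3: S0 reads c1=-2 → after 1×micro: 0; S1 reads c2=3 → after 1×micro: 3; S2 reads c1=-2 → after 2×micro: -1 ⇒ (c0=0, c1=3, c2=-1)
[Jacobi] macro 4: S0 reads c1=3 → after 1×micro: 3; S1 reads c2=-1 → after 1×micro: -1; S2 reads c1=3 → after 2×micro: 3 ⇒ (c0=3, c1=-1, c2=3)
[Jacobi] macro 5: S0 reads c1=-1 → after 1×micro: 5; S1 reads c2=3 → after 1×micro: 3; S2 reads c1=-1 → after 2×micro: -2 ⇒ (c0=5, c1=3, c2=-2)
[Jacobi] macro 6: S0 reads c1=3 → after 1×micro: 13; S1 reads c2=-2 → after 1×micro: -2; S2 reads c1=3 → after 2×micro: 3 ⇒ (c0=13, c1=-2, c2=3)
[Jacobi] macro 7: S0 reads c1=-2 → after 1×micro: 24; S1 reads c2=3 → after 1×micro: 3; S2 reads c1=-2 → after 2×micro: -1 ⇒ (c0=24, c1=3, c2=-1)
[Jacobi] macro 8: S0 reads c1=3 → after 1×micro: 51; S1 reads c2=-1 → after 1×micro: -1; S2 reads c1=3 → after 2×micro: 3 ⇒ (c0=51, c1=-1, c2=3)
[Gauss-Seidel] macro 1: S0 reads c1=-1 → after 1×micro: -1; S1 reads c2=3 → after 1×micro: 3; S2 reads c1=3 → after 2×micro: 3 ⇒ (c0=-1, c1=3, c2=3)
[Gauss-Seidel] macro 2: S0 reads c1=3 → after 1×micro: 1; S1 reads c2=3 → after 1×micro: 3; S2 reads c1=3 → after 2×micro: 3 ⇒ (c0=1, c1=3, c2=3)
[Gauss-Seidel] macro 3: S0 reads c1=3 → after 1×micro: 5; S1 reads c2=3 → after 1×micro: 3; S2 reads c1=3 → after 2×micro: 3 ⇒ (c0=5, c1=3, c2=3)
[Gauss-Seidel] macro 4: S0 reads c1=3 → after 1×micro: 13; S1 reads c2=3 → after 1×micro: 3; S2 reads c1=3 → after 2×micro: 3 ⇒ (c0=13, c1=3, c2=3)
[Gauss-Seidel] macro 5: S0 reads c1=3 → after 1×micro: 29; S1 reads c2=3 → after 1×micro: 3; S2 reads c1=3 → after 2×micro: 3 ⇒ (c0=29, c1=3, c2=3)
[Gauss-Seidel] macro 6: S0 reads c1=3 → after 1×micro: 61; S1 reads c2=3 → after 1×micro: 3; S2 reads c1=3 → after 2×micro: 3 ⇒ (c0=61, c1=3, c2=3)
[Gauss-Seidel] macro 7: S0 reads c1=3 → after 1×micro: 125; S1 reads c2=3 → after 1×micro: 3; S2 reads c1=3 → after 2×micro: 3 ⇒ (c0=125, c1=3, c2=3)
[Gauss-Seidel] macro 8: S0 reads c1=3 → after 1×micro: 253; S1 reads c2=3 → after 1×micro: 3; S2 reads c1=3 → after 2×micro: 3 ⇒ (c0=253, c1=3, c2=3)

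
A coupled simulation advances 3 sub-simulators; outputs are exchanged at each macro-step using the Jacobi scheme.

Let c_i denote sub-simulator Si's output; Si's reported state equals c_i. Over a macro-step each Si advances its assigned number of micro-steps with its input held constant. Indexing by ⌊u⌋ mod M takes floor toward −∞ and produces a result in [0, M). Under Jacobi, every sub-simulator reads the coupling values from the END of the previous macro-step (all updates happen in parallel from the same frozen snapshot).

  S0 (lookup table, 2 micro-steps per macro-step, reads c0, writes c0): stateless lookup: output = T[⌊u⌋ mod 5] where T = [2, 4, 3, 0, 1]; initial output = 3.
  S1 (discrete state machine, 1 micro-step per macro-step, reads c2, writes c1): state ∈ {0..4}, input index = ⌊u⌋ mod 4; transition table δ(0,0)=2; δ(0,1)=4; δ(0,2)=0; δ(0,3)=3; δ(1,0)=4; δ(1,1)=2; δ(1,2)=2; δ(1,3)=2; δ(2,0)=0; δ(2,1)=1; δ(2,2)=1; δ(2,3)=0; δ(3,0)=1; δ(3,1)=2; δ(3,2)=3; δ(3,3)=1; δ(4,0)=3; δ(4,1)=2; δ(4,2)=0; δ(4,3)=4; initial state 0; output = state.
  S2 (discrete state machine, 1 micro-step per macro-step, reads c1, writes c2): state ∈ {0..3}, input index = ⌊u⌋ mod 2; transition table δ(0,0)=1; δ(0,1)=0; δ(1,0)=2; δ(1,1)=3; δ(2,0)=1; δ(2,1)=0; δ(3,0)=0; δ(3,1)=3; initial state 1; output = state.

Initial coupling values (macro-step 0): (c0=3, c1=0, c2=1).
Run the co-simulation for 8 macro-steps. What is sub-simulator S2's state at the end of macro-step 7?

macro 1: S0 reads c0=3 → after 2×micro: 0; S1 reads c2=1 → after 1×micro: 4; S2 reads c1=0 → after 1×micro: 2 ⇒ (c0=0, c1=4, c2=2)
macro 2: S0 reads c0=0 → after 2×micro: 2; S1 reads c2=2 → after 1×micro: 0; S2 reads c1=4 → after 1×micro: 1 ⇒ (c0=2, c1=0, c2=1)
macro 3: S0 reads c0=2 → after 2×micro: 3; S1 reads c2=1 → after 1×micro: 4; S2 reads c1=0 → after 1×micro: 2 ⇒ (c0=3, c1=4, c2=2)
macro 4: S0 reads c0=3 → after 2×micro: 0; S1 reads c2=2 → after 1×micro: 0; S2 reads c1=4 → after 1×micro: 1 ⇒ (c0=0, c1=0, c2=1)
macro 5: S0 reads c0=0 → after 2×micro: 2; S1 reads c2=1 → after 1×micro: 4; S2 reads c1=0 → after 1×micro: 2 ⇒ (c0=2, c1=4, c2=2)
macro 6: S0 reads c0=2 → after 2×micro: 3; S1 reads c2=2 → after 1×micro: 0; S2 reads c1=4 → after 1×micro: 1 ⇒ (c0=3, c1=0, c2=1)
macro 7: S0 reads c0=3 → after 2×micro: 0; S1 reads c2=1 → after 1×micro: 4; S2 reads c1=0 → after 1×micro: 2 ⇒ (c0=0, c1=4, c2=2)
macro 8: S0 reads c0=0 → after 2×micro: 2; S1 reads c2=2 → after 1×micro: 0; S2 reads c1=4 → after 1×micro: 1 ⇒ (c0=2, c1=0, c2=1)

S2 state at macro-step 7 = 2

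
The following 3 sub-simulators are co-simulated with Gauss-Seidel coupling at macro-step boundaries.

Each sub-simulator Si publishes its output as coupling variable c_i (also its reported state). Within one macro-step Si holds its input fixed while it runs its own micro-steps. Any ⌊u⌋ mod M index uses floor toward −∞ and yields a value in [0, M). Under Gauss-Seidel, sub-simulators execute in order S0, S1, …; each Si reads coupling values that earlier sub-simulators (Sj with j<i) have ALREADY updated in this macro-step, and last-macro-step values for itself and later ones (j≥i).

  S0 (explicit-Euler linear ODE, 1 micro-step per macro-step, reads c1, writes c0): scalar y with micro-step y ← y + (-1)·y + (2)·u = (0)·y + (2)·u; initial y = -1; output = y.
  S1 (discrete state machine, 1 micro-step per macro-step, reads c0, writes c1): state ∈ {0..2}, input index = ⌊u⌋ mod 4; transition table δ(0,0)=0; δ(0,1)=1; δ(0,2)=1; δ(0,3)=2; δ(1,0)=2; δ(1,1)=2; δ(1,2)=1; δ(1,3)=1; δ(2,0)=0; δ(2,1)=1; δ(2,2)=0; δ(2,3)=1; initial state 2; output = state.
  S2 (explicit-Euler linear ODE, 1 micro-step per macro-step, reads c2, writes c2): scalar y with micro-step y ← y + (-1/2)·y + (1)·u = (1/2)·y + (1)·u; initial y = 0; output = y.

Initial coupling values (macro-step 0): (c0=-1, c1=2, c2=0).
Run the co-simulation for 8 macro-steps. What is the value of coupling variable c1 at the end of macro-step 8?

c1 at macro-step 8 = 0

macro 1: S0 reads c1=2 → after 1×micro: 4; S1 reads c0=4 → after 1×micro: 0; S2 reads c2=0 → after 1×micro: 0 ⇒ (c0=4, c1=0, c2=0)
macro 2: S0 reads c1=0 → after 1×micro: 0; S1 reads c0=0 → after 1×micro: 0; S2 reads c2=0 → after 1×micro: 0 ⇒ (c0=0, c1=0, c2=0)
macro 3: S0 reads c1=0 → after 1×micro: 0; S1 reads c0=0 → after 1×micro: 0; S2 reads c2=0 → after 1×micro: 0 ⇒ (c0=0, c1=0, c2=0)
macro 4: S0 reads c1=0 → after 1×micro: 0; S1 reads c0=0 → after 1×micro: 0; S2 reads c2=0 → after 1×micro: 0 ⇒ (c0=0, c1=0, c2=0)
macro 5: S0 reads c1=0 → after 1×micro: 0; S1 reads c0=0 → after 1×micro: 0; S2 reads c2=0 → after 1×micro: 0 ⇒ (c0=0, c1=0, c2=0)
macro 6: S0 reads c1=0 → after 1×micro: 0; S1 reads c0=0 → after 1×micro: 0; S2 reads c2=0 → after 1×micro: 0 ⇒ (c0=0, c1=0, c2=0)
macro 7: S0 reads c1=0 → after 1×micro: 0; S1 reads c0=0 → after 1×micro: 0; S2 reads c2=0 → after 1×micro: 0 ⇒ (c0=0, c1=0, c2=0)
macro 8: S0 reads c1=0 → after 1×micro: 0; S1 reads c0=0 → after 1×micro: 0; S2 reads c2=0 → after 1×micro: 0 ⇒ (c0=0, c1=0, c2=0)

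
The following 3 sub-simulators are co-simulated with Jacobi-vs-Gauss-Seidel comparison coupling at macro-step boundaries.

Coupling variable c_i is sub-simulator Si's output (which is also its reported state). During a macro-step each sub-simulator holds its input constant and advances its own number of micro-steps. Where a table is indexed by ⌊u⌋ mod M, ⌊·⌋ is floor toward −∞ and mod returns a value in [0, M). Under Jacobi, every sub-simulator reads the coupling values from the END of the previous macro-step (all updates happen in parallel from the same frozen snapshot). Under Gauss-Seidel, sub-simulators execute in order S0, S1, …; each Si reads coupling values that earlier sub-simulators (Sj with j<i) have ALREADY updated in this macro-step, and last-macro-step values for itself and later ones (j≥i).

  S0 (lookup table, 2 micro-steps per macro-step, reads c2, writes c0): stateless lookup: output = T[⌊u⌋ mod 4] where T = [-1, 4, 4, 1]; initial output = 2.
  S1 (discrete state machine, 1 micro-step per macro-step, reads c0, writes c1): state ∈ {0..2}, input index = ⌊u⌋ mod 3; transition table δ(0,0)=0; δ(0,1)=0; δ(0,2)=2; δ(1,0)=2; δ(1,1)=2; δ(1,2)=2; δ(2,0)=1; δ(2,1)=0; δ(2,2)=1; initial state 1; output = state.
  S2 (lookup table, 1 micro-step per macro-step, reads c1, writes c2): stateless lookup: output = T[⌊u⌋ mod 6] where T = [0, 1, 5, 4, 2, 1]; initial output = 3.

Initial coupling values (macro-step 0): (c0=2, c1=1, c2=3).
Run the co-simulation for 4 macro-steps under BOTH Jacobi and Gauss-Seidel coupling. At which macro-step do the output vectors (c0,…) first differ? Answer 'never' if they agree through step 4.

first divergence at macro-step: 1

[Jacobi] macro 1: S0 reads c2=3 → after 2×micro: 1; S1 reads c0=2 → after 1×micro: 2; S2 reads c1=1 → after 1×micro: 1 ⇒ (c0=1, c1=2, c2=1)
[Jacobi] macro 2: S0 reads c2=1 → after 2×micro: 4; S1 reads c0=1 → after 1×micro: 0; S2 reads c1=2 → after 1×micro: 5 ⇒ (c0=4, c1=0, c2=5)
[Jacobi] macro 3: S0 reads c2=5 → after 2×micro: 4; S1 reads c0=4 → after 1×micro: 0; S2 reads c1=0 → after 1×micro: 0 ⇒ (c0=4, c1=0, c2=0)
[Jacobi] macro 4: S0 reads c2=0 → after 2×micro: -1; S1 reads c0=4 → after 1×micro: 0; S2 reads c1=0 → after 1×micro: 0 ⇒ (c0=-1, c1=0, c2=0)
[Gauss-Seidel] macro 1: S0 reads c2=3 → after 2×micro: 1; S1 reads c0=1 → after 1×micro: 2; S2 reads c1=2 → after 1×micro: 5 ⇒ (c0=1, c1=2, c2=5)
[Gauss-Seidel] macro 2: S0 reads c2=5 → after 2×micro: 4; S1 reads c0=4 → after 1×micro: 0; S2 reads c1=0 → after 1×micro: 0 ⇒ (c0=4, c1=0, c2=0)
[Gauss-Seidel] macro 3: S0 reads c2=0 → after 2×micro: -1; S1 reads c0=-1 → after 1×micro: 2; S2 reads c1=2 → after 1×micro: 5 ⇒ (c0=-1, c1=2, c2=5)
[Gauss-Seidel] macro 4: S0 reads c2=5 → after 2×micro: 4; S1 reads c0=4 → after 1×micro: 0; S2 reads c1=0 → after 1×micro: 0 ⇒ (c0=4, c1=0, c2=0)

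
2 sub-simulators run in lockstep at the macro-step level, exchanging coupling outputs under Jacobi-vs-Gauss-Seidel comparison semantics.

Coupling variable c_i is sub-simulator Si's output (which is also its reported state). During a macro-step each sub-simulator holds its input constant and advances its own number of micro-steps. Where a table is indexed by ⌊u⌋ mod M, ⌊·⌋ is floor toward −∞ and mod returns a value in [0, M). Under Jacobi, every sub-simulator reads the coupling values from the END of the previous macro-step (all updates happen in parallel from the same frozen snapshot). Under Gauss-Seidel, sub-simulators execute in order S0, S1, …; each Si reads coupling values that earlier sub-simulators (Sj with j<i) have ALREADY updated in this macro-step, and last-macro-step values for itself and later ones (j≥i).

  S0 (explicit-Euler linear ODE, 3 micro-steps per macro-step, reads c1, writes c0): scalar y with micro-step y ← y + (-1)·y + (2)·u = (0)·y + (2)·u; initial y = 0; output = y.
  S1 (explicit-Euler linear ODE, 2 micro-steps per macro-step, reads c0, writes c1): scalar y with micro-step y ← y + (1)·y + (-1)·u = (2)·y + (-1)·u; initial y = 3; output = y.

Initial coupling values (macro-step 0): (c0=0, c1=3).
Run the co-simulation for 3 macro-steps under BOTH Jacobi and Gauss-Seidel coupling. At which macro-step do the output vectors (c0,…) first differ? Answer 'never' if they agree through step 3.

first divergence at macro-step: 1

[Jacobi] macro 1: S0 reads c1=3 → after 3×micro: 6; S1 reads c0=0 → after 2×micro: 12 ⇒ (c0=6, c1=12)
[Jacobi] macro 2: S0 reads c1=12 → after 3×micro: 24; S1 reads c0=6 → after 2×micro: 30 ⇒ (c0=24, c1=30)
[Jacobi] macro 3: S0 reads c1=30 → after 3×micro: 60; S1 reads c0=24 → after 2×micro: 48 ⇒ (c0=60, c1=48)
[Gauss-Seidel] macro 1: S0 reads c1=3 → after 3×micro: 6; S1 reads c0=6 → after 2×micro: -6 ⇒ (c0=6, c1=-6)
[Gauss-Seidel] macro 2: S0 reads c1=-6 → after 3×micro: -12; S1 reads c0=-12 → after 2×micro: 12 ⇒ (c0=-12, c1=12)
[Gauss-Seidel] macro 3: S0 reads c1=12 → after 3×micro: 24; S1 reads c0=24 → after 2×micro: -24 ⇒ (c0=24, c1=-24)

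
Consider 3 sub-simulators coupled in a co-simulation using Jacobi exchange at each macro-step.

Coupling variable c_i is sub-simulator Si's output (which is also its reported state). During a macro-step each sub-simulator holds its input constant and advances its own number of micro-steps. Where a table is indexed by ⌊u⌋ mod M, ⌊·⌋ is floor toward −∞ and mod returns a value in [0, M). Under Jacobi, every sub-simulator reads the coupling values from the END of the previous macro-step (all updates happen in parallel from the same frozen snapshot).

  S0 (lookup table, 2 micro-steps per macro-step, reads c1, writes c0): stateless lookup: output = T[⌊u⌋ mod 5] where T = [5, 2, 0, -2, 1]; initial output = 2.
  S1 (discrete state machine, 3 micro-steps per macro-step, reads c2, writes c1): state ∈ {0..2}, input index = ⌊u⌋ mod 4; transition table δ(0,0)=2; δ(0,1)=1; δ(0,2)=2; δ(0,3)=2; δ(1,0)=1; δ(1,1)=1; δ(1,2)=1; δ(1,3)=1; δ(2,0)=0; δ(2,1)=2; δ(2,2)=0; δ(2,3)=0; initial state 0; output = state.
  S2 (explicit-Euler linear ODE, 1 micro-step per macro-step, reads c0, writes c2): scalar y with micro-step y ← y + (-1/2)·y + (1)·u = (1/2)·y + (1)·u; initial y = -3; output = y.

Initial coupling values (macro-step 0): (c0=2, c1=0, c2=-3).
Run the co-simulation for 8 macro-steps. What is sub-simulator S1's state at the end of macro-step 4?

S1 state at macro-step 4 = 1

macro 1: S0 reads c1=0 → after 2×micro: 5; S1 reads c2=-3 → after 3×micro: 1; S2 reads c0=2 → after 1×micro: 1/2 ⇒ (c0=5, c1=1, c2=1/2)
macro 2: S0 reads c1=1 → after 2×micro: 2; S1 reads c2=1/2 → after 3×micro: 1; S2 reads c0=5 → after 1×micro: 21/4 ⇒ (c0=2, c1=1, c2=21/4)
macro 3: S0 reads c1=1 → after 2×micro: 2; S1 reads c2=21/4 → after 3×micro: 1; S2 reads c0=2 → after 1×micro: 37/8 ⇒ (c0=2, c1=1, c2=37/8)
macro 4: S0 reads c1=1 → after 2×micro: 2; S1 reads c2=37/8 → after 3×micro: 1; S2 reads c0=2 → after 1×micro: 69/16 ⇒ (c0=2, c1=1, c2=69/16)
macro 5: S0 reads c1=1 → after 2×micro: 2; S1 reads c2=69/16 → after 3×micro: 1; S2 reads c0=2 → after 1×micro: 133/32 ⇒ (c0=2, c1=1, c2=133/32)
macro 6: S0 reads c1=1 → after 2×micro: 2; S1 reads c2=133/32 → after 3×micro: 1; S2 reads c0=2 → after 1×micro: 261/64 ⇒ (c0=2, c1=1, c2=261/64)
macro 7: S0 reads c1=1 → after 2×micro: 2; S1 reads c2=261/64 → after 3×micro: 1; S2 reads c0=2 → after 1×micro: 517/128 ⇒ (c0=2, c1=1, c2=517/128)
macro 8: S0 reads c1=1 → after 2×micro: 2; S1 reads c2=517/128 → after 3×micro: 1; S2 reads c0=2 → after 1×micro: 1029/256 ⇒ (c0=2, c1=1, c2=1029/256)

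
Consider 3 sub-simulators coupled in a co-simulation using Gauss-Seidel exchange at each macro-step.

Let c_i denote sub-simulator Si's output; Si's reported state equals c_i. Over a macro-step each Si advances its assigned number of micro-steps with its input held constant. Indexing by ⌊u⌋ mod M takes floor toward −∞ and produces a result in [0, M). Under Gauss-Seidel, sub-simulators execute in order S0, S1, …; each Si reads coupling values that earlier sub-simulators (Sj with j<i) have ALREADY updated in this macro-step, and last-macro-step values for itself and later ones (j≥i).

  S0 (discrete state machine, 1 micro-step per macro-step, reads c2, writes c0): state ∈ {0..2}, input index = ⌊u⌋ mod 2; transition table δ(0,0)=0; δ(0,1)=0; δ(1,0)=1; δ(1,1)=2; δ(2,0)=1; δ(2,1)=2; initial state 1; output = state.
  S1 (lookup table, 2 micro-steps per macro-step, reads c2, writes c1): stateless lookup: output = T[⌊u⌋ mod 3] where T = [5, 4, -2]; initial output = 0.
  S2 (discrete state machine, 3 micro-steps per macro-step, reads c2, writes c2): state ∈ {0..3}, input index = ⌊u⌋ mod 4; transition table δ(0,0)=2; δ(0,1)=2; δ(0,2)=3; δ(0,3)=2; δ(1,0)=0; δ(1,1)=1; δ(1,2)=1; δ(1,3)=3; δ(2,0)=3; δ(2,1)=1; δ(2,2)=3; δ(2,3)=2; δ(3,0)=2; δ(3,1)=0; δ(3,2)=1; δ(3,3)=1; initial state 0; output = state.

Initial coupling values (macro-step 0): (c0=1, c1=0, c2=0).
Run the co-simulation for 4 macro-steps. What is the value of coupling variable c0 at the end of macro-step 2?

macro 1: S0 reads c2=0 → after 1×micro: 1; S1 reads c2=0 → after 2×micro: 5; S2 reads c2=0 → after 3×micro: 2 ⇒ (c0=1, c1=5, c2=2)
macro 2: S0 reads c2=2 → after 1×micro: 1; S1 reads c2=2 → after 2×micro: -2; S2 reads c2=2 → after 3×micro: 1 ⇒ (c0=1, c1=-2, c2=1)
macro 3: S0 reads c2=1 → after 1×micro: 2; S1 reads c2=1 → after 2×micro: 4; S2 reads c2=1 → after 3×micro: 1 ⇒ (c0=2, c1=4, c2=1)
macro 4: S0 reads c2=1 → after 1×micro: 2; S1 reads c2=1 → after 2×micro: 4; S2 reads c2=1 → after 3×micro: 1 ⇒ (c0=2, c1=4, c2=1)

c0 at macro-step 2 = 1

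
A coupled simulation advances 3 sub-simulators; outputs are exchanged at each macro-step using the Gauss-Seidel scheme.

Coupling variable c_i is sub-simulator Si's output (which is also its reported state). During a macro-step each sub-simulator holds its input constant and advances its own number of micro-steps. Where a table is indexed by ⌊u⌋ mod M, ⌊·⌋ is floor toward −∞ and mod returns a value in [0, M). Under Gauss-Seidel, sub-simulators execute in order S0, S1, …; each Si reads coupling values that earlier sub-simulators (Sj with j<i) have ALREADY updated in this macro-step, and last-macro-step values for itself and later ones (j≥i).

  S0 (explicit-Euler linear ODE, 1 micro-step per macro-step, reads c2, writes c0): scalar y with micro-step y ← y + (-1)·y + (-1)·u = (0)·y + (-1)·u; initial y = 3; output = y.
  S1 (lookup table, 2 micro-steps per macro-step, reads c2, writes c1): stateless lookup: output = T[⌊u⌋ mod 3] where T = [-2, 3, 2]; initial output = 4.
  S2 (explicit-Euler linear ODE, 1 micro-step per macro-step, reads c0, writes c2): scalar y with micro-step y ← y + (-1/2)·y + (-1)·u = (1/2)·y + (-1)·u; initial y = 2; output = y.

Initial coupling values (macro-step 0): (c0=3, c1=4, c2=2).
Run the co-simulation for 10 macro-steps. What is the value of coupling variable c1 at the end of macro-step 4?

c1 at macro-step 4 = -2

macro 1: S0 reads c2=2 → after 1×micro: -2; S1 reads c2=2 → after 2×micro: 2; S2 reads c0=-2 → after 1×micro: 3 ⇒ (c0=-2, c1=2, c2=3)
macro 2: S0 reads c2=3 → after 1×micro: -3; S1 reads c2=3 → after 2×micro: -2; S2 reads c0=-3 → after 1×micro: 9/2 ⇒ (c0=-3, c1=-2, c2=9/2)
macro 3: S0 reads c2=9/2 → after 1×micro: -9/2; S1 reads c2=9/2 → after 2×micro: 3; S2 reads c0=-9/2 → after 1×micro: 27/4 ⇒ (c0=-9/2, c1=3, c2=27/4)
macro 4: S0 reads c2=27/4 → after 1×micro: -27/4; S1 reads c2=27/4 → after 2×micro: -2; S2 reads c0=-27/4 → after 1×micro: 81/8 ⇒ (c0=-27/4, c1=-2, c2=81/8)
macro 5: S0 reads c2=81/8 → after 1×micro: -81/8; S1 reads c2=81/8 → after 2×micro: 3; S2 reads c0=-81/8 → after 1×micro: 243/16 ⇒ (c0=-81/8, c1=3, c2=243/16)
macro 6: S0 reads c2=243/16 → after 1×micro: -243/16; S1 reads c2=243/16 → after 2×micro: -2; S2 reads c0=-243/16 → after 1×micro: 729/32 ⇒ (c0=-243/16, c1=-2, c2=729/32)
macro 7: S0 reads c2=729/32 → after 1×micro: -729/32; S1 reads c2=729/32 → after 2×micro: 3; S2 reads c0=-729/32 → after 1×micro: 2187/64 ⇒ (c0=-729/32, c1=3, c2=2187/64)
macro 8: S0 reads c2=2187/64 → after 1×micro: -2187/64; S1 reads c2=2187/64 → after 2×micro: 3; S2 reads c0=-2187/64 → after 1×micro: 6561/128 ⇒ (c0=-2187/64, c1=3, c2=6561/128)
macro 9: S0 reads c2=6561/128 → after 1×micro: -6561/128; S1 reads c2=6561/128 → after 2×micro: -2; S2 reads c0=-6561/128 → after 1×micro: 19683/256 ⇒ (c0=-6561/128, c1=-2, c2=19683/256)
macro 10: S0 reads c2=19683/256 → after 1×micro: -19683/256; S1 reads c2=19683/256 → after 2×micro: 3; S2 reads c0=-19683/256 → after 1×micro: 59049/512 ⇒ (c0=-19683/256, c1=3, c2=59049/512)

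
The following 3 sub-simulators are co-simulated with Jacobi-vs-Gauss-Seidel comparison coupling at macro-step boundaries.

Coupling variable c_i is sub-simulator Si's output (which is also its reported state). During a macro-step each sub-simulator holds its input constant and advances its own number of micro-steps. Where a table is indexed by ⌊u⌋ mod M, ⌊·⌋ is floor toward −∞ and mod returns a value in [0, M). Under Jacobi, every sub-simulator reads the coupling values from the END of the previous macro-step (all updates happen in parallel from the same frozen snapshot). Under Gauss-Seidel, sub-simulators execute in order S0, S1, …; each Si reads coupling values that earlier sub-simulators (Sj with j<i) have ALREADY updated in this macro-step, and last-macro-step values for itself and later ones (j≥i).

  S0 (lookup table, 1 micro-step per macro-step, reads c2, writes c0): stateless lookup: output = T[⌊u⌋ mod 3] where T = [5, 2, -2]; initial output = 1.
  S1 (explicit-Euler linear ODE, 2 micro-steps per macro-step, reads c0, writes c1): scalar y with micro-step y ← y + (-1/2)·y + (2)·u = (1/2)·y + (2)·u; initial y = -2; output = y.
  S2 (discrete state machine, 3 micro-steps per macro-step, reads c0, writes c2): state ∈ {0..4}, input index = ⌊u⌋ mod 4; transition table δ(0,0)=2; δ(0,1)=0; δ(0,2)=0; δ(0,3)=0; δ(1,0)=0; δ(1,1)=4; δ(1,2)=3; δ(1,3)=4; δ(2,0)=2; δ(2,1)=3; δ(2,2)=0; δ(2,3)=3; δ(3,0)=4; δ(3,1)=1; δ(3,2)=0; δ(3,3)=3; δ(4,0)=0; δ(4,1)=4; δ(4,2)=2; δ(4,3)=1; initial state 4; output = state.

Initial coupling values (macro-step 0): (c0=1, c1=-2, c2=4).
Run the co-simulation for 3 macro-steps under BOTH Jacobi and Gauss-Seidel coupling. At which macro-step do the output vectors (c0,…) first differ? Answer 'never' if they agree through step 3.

first divergence at macro-step: 1

[Jacobi] macro 1: S0 reads c2=4 → after 1×micro: 2; S1 reads c0=1 → after 2×micro: 5/2; S2 reads c0=1 → after 3×micro: 4 ⇒ (c0=2, c1=5/2, c2=4)
[Jacobi] macro 2: S0 reads c2=4 → after 1×micro: 2; S1 reads c0=2 → after 2×micro: 53/8; S2 reads c0=2 → after 3×micro: 0 ⇒ (c0=2, c1=53/8, c2=0)
[Jacobi] macro 3: S0 reads c2=0 → after 1×micro: 5; S1 reads c0=2 → after 2×micro: 245/32; S2 reads c0=2 → after 3×micro: 0 ⇒ (c0=5, c1=245/32, c2=0)
[Gauss-Seidel] macro 1: S0 reads c2=4 → after 1×micro: 2; S1 reads c0=2 → after 2×micro: 11/2; S2 reads c0=2 → after 3×micro: 0 ⇒ (c0=2, c1=11/2, c2=0)
[Gauss-Seidel] macro 2: S0 reads c2=0 → after 1×micro: 5; S1 reads c0=5 → after 2×micro: 131/8; S2 reads c0=5 → after 3×micro: 0 ⇒ (c0=5, c1=131/8, c2=0)
[Gauss-Seidel] macro 3: S0 reads c2=0 → after 1×micro: 5; S1 reads c0=5 → after 2×micro: 611/32; S2 reads c0=5 → after 3×micro: 0 ⇒ (c0=5, c1=611/32, c2=0)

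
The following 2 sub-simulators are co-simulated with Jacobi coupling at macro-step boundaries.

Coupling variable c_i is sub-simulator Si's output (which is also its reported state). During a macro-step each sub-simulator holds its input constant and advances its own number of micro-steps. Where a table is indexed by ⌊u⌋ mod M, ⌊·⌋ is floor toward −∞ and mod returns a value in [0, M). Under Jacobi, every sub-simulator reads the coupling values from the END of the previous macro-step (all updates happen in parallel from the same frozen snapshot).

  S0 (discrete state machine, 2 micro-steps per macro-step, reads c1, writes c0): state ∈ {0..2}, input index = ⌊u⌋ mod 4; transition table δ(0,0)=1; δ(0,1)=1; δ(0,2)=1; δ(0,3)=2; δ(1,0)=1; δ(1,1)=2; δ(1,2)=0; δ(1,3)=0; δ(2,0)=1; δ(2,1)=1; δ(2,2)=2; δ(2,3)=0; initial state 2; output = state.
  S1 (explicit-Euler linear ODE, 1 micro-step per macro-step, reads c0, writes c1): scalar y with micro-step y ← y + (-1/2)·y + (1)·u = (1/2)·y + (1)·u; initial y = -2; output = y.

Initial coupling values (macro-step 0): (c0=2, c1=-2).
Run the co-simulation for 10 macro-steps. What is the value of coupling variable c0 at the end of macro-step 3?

c0 at macro-step 3 = 2

macro 1: S0 reads c1=-2 → after 2×micro: 2; S1 reads c0=2 → after 1×micro: 1 ⇒ (c0=2, c1=1)
macro 2: S0 reads c1=1 → after 2×micro: 2; S1 reads c0=2 → after 1×micro: 5/2 ⇒ (c0=2, c1=5/2)
macro 3: S0 reads c1=5/2 → after 2×micro: 2; S1 reads c0=2 → after 1×micro: 13/4 ⇒ (c0=2, c1=13/4)
macro 4: S0 reads c1=13/4 → after 2×micro: 2; S1 reads c0=2 → after 1×micro: 29/8 ⇒ (c0=2, c1=29/8)
macro 5: S0 reads c1=29/8 → after 2×micro: 2; S1 reads c0=2 → after 1×micro: 61/16 ⇒ (c0=2, c1=61/16)
macro 6: S0 reads c1=61/16 → after 2×micro: 2; S1 reads c0=2 → after 1×micro: 125/32 ⇒ (c0=2, c1=125/32)
macro 7: S0 reads c1=125/32 → after 2×micro: 2; S1 reads c0=2 → after 1×micro: 253/64 ⇒ (c0=2, c1=253/64)
macro 8: S0 reads c1=253/64 → after 2×micro: 2; S1 reads c0=2 → after 1×micro: 509/128 ⇒ (c0=2, c1=509/128)
macro 9: S0 reads c1=509/128 → after 2×micro: 2; S1 reads c0=2 → after 1×micro: 1021/256 ⇒ (c0=2, c1=1021/256)
macro 10: S0 reads c1=1021/256 → after 2×micro: 2; S1 reads c0=2 → after 1×micro: 2045/512 ⇒ (c0=2, c1=2045/512)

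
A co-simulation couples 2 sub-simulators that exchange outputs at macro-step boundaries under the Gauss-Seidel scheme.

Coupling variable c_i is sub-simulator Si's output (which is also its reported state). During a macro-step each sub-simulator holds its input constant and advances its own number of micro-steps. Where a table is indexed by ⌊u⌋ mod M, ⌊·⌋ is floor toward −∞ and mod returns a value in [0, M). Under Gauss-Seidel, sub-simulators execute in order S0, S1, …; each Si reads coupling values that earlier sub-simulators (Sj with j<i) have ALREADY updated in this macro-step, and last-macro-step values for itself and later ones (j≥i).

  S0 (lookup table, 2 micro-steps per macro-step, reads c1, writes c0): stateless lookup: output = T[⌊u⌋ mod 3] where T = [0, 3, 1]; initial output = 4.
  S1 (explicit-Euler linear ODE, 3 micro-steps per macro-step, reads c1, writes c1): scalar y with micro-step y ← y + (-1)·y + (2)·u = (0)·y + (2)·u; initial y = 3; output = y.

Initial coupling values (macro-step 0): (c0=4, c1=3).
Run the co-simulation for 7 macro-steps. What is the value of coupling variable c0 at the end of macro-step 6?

macro 1: S0 reads c1=3 → after 2×micro: 0; S1 reads c1=3 → after 3×micro: 6 ⇒ (c0=0, c1=6)
macro 2: S0 reads c1=6 → after 2×micro: 0; S1 reads c1=6 → after 3×micro: 12 ⇒ (c0=0, c1=12)
macro 3: S0 reads c1=12 → after 2×micro: 0; S1 reads c1=12 → after 3×micro: 24 ⇒ (c0=0, c1=24)
macro 4: S0 reads c1=24 → after 2×micro: 0; S1 reads c1=24 → after 3×micro: 48 ⇒ (c0=0, c1=48)
macro 5: S0 reads c1=48 → after 2×micro: 0; S1 reads c1=48 → after 3×micro: 96 ⇒ (c0=0, c1=96)
macro 6: S0 reads c1=96 → after 2×micro: 0; S1 reads c1=96 → after 3×micro: 192 ⇒ (c0=0, c1=192)
macro 7: S0 reads c1=192 → after 2×micro: 0; S1 reads c1=192 → after 3×micro: 384 ⇒ (c0=0, c1=384)

c0 at macro-step 6 = 0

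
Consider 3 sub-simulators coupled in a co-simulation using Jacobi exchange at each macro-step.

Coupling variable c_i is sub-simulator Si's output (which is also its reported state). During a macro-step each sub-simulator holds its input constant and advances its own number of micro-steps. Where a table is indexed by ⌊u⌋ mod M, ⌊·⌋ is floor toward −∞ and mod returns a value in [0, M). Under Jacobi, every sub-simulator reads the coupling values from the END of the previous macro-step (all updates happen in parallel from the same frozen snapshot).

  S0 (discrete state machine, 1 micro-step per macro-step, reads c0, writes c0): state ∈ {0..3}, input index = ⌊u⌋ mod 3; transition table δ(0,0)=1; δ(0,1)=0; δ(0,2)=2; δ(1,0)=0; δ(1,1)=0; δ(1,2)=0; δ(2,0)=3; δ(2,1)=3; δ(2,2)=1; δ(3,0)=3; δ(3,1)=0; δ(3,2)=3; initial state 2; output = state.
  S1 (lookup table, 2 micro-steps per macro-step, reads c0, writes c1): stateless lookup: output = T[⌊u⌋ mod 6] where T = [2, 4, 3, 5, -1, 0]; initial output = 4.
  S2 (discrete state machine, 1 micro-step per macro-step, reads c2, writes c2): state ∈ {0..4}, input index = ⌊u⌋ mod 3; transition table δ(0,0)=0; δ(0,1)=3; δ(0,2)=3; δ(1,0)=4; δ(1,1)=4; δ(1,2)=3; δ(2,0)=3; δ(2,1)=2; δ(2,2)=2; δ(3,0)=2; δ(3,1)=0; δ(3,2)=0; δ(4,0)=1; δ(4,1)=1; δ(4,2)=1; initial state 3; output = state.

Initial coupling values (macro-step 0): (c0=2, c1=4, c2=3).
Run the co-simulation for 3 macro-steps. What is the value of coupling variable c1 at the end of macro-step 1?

c1 at macro-step 1 = 3

macro 1: S0 reads c0=2 → after 1×micro: 1; S1 reads c0=2 → after 2×micro: 3; S2 reads c2=3 → after 1×micro: 2 ⇒ (c0=1, c1=3, c2=2)
macro 2: S0 reads c0=1 → after 1×micro: 0; S1 reads c0=1 → after 2×micro: 4; S2 reads c2=2 → after 1×micro: 2 ⇒ (c0=0, c1=4, c2=2)
macro 3: S0 reads c0=0 → after 1×micro: 1; S1 reads c0=0 → after 2×micro: 2; S2 reads c2=2 → after 1×micro: 2 ⇒ (c0=1, c1=2, c2=2)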